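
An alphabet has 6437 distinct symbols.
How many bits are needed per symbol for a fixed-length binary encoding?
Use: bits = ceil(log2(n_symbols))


log2(6437) = 12.6522
Bracket: 2^12 = 4096 < 6437 <= 2^13 = 8192
So ceil(log2(6437)) = 13

bits = ceil(log2(6437)) = ceil(12.6522) = 13 bits


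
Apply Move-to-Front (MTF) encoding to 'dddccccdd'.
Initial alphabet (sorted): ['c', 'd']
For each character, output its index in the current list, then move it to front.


MTF encoding:
'd': index 1 in ['c', 'd'] -> ['d', 'c']
'd': index 0 in ['d', 'c'] -> ['d', 'c']
'd': index 0 in ['d', 'c'] -> ['d', 'c']
'c': index 1 in ['d', 'c'] -> ['c', 'd']
'c': index 0 in ['c', 'd'] -> ['c', 'd']
'c': index 0 in ['c', 'd'] -> ['c', 'd']
'c': index 0 in ['c', 'd'] -> ['c', 'd']
'd': index 1 in ['c', 'd'] -> ['d', 'c']
'd': index 0 in ['d', 'c'] -> ['d', 'c']


Output: [1, 0, 0, 1, 0, 0, 0, 1, 0]


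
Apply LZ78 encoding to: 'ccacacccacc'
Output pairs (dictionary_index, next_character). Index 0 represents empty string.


LZ78 encoding steps:
Dictionary: {0: ''}
Step 1: w='' (idx 0), next='c' -> output (0, 'c'), add 'c' as idx 1
Step 2: w='c' (idx 1), next='a' -> output (1, 'a'), add 'ca' as idx 2
Step 3: w='ca' (idx 2), next='c' -> output (2, 'c'), add 'cac' as idx 3
Step 4: w='c' (idx 1), next='c' -> output (1, 'c'), add 'cc' as idx 4
Step 5: w='' (idx 0), next='a' -> output (0, 'a'), add 'a' as idx 5
Step 6: w='cc' (idx 4), end of input -> output (4, '')


Encoded: [(0, 'c'), (1, 'a'), (2, 'c'), (1, 'c'), (0, 'a'), (4, '')]


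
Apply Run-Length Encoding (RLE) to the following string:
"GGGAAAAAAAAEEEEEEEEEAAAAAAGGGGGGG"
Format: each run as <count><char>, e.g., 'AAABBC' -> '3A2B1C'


Scanning runs left to right:
  i=0: run of 'G' x 3 -> '3G'
  i=3: run of 'A' x 8 -> '8A'
  i=11: run of 'E' x 9 -> '9E'
  i=20: run of 'A' x 6 -> '6A'
  i=26: run of 'G' x 7 -> '7G'

RLE = 3G8A9E6A7G


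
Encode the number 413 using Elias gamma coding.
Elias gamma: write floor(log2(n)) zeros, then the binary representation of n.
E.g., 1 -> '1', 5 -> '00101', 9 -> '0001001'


num_bits = floor(log2(413)) + 1 = 9
leading_zeros = num_bits - 1 = 8
binary(413) = 110011101

Elias gamma(413) = '00000000' + '110011101' = 00000000110011101 (17 bits)


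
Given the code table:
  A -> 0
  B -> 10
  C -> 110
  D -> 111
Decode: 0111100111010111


Decoding:
0 -> A
111 -> D
10 -> B
0 -> A
111 -> D
0 -> A
10 -> B
111 -> D


Result: ADBADABD


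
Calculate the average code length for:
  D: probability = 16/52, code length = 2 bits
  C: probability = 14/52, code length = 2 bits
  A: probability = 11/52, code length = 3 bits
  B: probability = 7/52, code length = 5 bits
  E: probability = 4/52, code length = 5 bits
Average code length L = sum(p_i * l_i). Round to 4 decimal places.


Weighted contributions p_i * l_i:
  D: (16/52) * 2 = 32/52
  C: (14/52) * 2 = 28/52
  A: (11/52) * 3 = 33/52
  B: (7/52) * 5 = 35/52
  E: (4/52) * 5 = 20/52
Sum = (32 + 28 + 33 + 35 + 20)/52 = 148/52

L = 148/52 = 2.8462 bits/symbol


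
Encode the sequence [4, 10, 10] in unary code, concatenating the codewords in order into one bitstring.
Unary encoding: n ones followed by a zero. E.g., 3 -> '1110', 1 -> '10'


Encode each number as n ones followed by a terminating 0:
  4 -> 11110 (5 bits)
  10 -> 11111111110 (11 bits)
  10 -> 11111111110 (11 bits)
Total length = 5 + 11 + 11 = 27 bits.

Unary([4, 10, 10]) = 111101111111111011111111110 (27 bits)


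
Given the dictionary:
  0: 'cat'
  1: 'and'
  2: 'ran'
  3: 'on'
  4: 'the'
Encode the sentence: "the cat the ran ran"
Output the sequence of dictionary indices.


Look up each word in the dictionary:
  'the' -> 4
  'cat' -> 0
  'the' -> 4
  'ran' -> 2
  'ran' -> 2

Encoded: [4, 0, 4, 2, 2]


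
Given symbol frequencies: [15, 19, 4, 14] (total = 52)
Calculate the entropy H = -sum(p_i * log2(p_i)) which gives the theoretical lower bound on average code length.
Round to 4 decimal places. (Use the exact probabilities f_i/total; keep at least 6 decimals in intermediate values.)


Per-symbol terms -p_i * log2(p_i) with p_i = f_i/52:
  p = 15/52 = 0.288462: log2(p) = -1.793549, -p*log2(p) = 0.517370
  p = 19/52 = 0.365385: log2(p) = -1.452512, -p*log2(p) = 0.530726
  p = 4/52 = 0.076923: log2(p) = -3.700440, -p*log2(p) = 0.284649
  p = 14/52 = 0.269231: log2(p) = -1.893085, -p*log2(p) = 0.509677
H = 0.517370 + 0.530726 + 0.284649 + 0.509677 = 1.842422

H = 1.8424 bits/symbol


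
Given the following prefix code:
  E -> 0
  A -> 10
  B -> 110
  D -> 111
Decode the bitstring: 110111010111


Decoding step by step:
Bits 110 -> B
Bits 111 -> D
Bits 0 -> E
Bits 10 -> A
Bits 111 -> D


Decoded message: BDEAD


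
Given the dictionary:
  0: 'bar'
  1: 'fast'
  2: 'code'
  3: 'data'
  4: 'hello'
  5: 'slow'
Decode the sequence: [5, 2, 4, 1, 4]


Look up each index in the dictionary:
  5 -> 'slow'
  2 -> 'code'
  4 -> 'hello'
  1 -> 'fast'
  4 -> 'hello'

Decoded: "slow code hello fast hello"


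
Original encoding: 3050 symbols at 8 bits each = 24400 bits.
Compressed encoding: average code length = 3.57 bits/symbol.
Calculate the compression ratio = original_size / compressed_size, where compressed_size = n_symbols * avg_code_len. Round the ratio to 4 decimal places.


original_size = n_symbols * orig_bits = 3050 * 8 = 24400 bits
compressed_size = n_symbols * avg_code_len = 3050 * 3.57 = 10888.5 bits
ratio = original_size / compressed_size = 24400 / 10888.5 = 2.2409

Compression ratio = 2.2409


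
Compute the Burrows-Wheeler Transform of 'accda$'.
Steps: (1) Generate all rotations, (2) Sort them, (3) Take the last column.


Rotations (sorted):
  0: $accda -> last char: a
  1: a$accd -> last char: d
  2: accda$ -> last char: $
  3: ccda$a -> last char: a
  4: cda$ac -> last char: c
  5: da$acc -> last char: c


BWT = ad$acc


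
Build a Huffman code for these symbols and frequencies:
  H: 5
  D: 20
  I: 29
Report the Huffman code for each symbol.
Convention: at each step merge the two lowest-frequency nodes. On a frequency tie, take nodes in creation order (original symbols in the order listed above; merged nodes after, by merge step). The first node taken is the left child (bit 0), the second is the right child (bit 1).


Huffman tree construction:
Step 1: Merge H(5) + D(20) = 25
Step 2: Merge (H+D)(25) + I(29) = 54
Read each symbol's code off the tree from the root (left child = 0, right child = 1).

Codes:
  H: 00 (length 2)
  D: 01 (length 2)
  I: 1 (length 1)
Average code length: 79/54 = 1.4630 bits/symbol


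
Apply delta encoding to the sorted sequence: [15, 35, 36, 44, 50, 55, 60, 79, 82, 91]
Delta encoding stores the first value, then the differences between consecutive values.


First value: 15
Deltas:
  35 - 15 = 20
  36 - 35 = 1
  44 - 36 = 8
  50 - 44 = 6
  55 - 50 = 5
  60 - 55 = 5
  79 - 60 = 19
  82 - 79 = 3
  91 - 82 = 9


Delta encoded: [15, 20, 1, 8, 6, 5, 5, 19, 3, 9]


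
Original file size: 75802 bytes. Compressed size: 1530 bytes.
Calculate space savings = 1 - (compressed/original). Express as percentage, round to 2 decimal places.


ratio = compressed/original = 1530/75802 = 0.020184
savings = 1 - ratio = 1 - 0.020184 = 0.979816
as a percentage: 0.979816 * 100 = 97.98%

Space savings = 1 - 1530/75802 = 97.98%


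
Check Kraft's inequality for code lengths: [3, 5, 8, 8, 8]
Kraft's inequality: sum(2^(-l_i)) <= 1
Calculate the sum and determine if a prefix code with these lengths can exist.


Sum = 2^(-3) + 2^(-5) + 2^(-8) + 2^(-8) + 2^(-8)
    = 0.125 + 0.03125 + 0.00390625 + 0.00390625 + 0.00390625
    = 43/256 = 0.16796875
Since 0.16796875 <= 1, Kraft's inequality IS satisfied.
A prefix code with these lengths CAN exist.

Kraft sum = 0.16796875. Satisfied.


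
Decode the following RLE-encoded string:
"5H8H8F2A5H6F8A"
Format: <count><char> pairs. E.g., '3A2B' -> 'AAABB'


Expanding each <count><char> pair:
  5H -> 'HHHHH'
  8H -> 'HHHHHHHH'
  8F -> 'FFFFFFFF'
  2A -> 'AA'
  5H -> 'HHHHH'
  6F -> 'FFFFFF'
  8A -> 'AAAAAAAA'

Decoded = HHHHHHHHHHHHHFFFFFFFFAAHHHHHFFFFFFAAAAAAAA


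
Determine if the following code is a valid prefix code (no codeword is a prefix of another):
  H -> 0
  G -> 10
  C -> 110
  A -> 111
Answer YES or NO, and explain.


Checking each pair (does one codeword prefix another?):
  H='0' vs G='10': no prefix
  H='0' vs C='110': no prefix
  H='0' vs A='111': no prefix
  G='10' vs H='0': no prefix
  G='10' vs C='110': no prefix
  G='10' vs A='111': no prefix
  C='110' vs H='0': no prefix
  C='110' vs G='10': no prefix
  C='110' vs A='111': no prefix
  A='111' vs H='0': no prefix
  A='111' vs G='10': no prefix
  A='111' vs C='110': no prefix
No violation found over all pairs.

YES -- this is a valid prefix code. No codeword is a prefix of any other codeword.


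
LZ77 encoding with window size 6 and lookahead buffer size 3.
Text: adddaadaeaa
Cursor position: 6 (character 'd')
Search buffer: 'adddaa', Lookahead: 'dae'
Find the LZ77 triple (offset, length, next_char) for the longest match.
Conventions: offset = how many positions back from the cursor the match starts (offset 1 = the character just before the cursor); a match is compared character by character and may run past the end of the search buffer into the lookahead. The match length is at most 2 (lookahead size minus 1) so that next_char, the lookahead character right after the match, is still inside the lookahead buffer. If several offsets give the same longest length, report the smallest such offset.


Try each offset into the search buffer:
  offset=1 (pos 5, char 'a'): match length 0
  offset=2 (pos 4, char 'a'): match length 0
  offset=3 (pos 3, char 'd'): match length 2
  offset=4 (pos 2, char 'd'): match length 1
  offset=5 (pos 1, char 'd'): match length 1
  offset=6 (pos 0, char 'a'): match length 0
Longest match has length 2 at offset 3.
next_char = character at position 6 + 2 = 8 -> 'e'

Best match: offset=3, length=2 (matching 'da' starting at position 3)
LZ77 triple: (3, 2, 'e')


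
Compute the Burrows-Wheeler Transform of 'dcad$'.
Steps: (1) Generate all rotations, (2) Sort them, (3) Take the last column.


Rotations (sorted):
  0: $dcad -> last char: d
  1: ad$dc -> last char: c
  2: cad$d -> last char: d
  3: d$dca -> last char: a
  4: dcad$ -> last char: $


BWT = dcda$


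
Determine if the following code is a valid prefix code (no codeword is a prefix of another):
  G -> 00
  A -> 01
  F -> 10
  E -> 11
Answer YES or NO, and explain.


Checking each pair (does one codeword prefix another?):
  G='00' vs A='01': no prefix
  G='00' vs F='10': no prefix
  G='00' vs E='11': no prefix
  A='01' vs G='00': no prefix
  A='01' vs F='10': no prefix
  A='01' vs E='11': no prefix
  F='10' vs G='00': no prefix
  F='10' vs A='01': no prefix
  F='10' vs E='11': no prefix
  E='11' vs G='00': no prefix
  E='11' vs A='01': no prefix
  E='11' vs F='10': no prefix
No violation found over all pairs.

YES -- this is a valid prefix code. No codeword is a prefix of any other codeword.


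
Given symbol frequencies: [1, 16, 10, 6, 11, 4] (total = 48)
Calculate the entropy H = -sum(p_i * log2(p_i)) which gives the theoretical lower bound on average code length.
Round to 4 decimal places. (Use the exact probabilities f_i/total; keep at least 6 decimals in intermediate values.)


Per-symbol terms -p_i * log2(p_i) with p_i = f_i/48:
  p = 1/48 = 0.020833: log2(p) = -5.584963, -p*log2(p) = 0.116353
  p = 16/48 = 0.333333: log2(p) = -1.584963, -p*log2(p) = 0.528321
  p = 10/48 = 0.208333: log2(p) = -2.263034, -p*log2(p) = 0.471466
  p = 6/48 = 0.125000: log2(p) = -3.000000, -p*log2(p) = 0.375000
  p = 11/48 = 0.229167: log2(p) = -2.125531, -p*log2(p) = 0.487101
  p = 4/48 = 0.083333: log2(p) = -3.584963, -p*log2(p) = 0.298747
H = 0.116353 + 0.528321 + 0.471466 + 0.375000 + 0.487101 + 0.298747 = 2.276988

H = 2.277 bits/symbol


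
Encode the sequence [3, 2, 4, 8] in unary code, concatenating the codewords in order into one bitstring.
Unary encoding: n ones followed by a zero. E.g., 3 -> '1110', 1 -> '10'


Encode each number as n ones followed by a terminating 0:
  3 -> 1110 (4 bits)
  2 -> 110 (3 bits)
  4 -> 11110 (5 bits)
  8 -> 111111110 (9 bits)
Total length = 4 + 3 + 5 + 9 = 21 bits.

Unary([3, 2, 4, 8]) = 111011011110111111110 (21 bits)


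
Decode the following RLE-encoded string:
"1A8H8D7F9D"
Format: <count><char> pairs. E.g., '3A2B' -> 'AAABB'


Expanding each <count><char> pair:
  1A -> 'A'
  8H -> 'HHHHHHHH'
  8D -> 'DDDDDDDD'
  7F -> 'FFFFFFF'
  9D -> 'DDDDDDDDD'

Decoded = AHHHHHHHHDDDDDDDDFFFFFFFDDDDDDDDD


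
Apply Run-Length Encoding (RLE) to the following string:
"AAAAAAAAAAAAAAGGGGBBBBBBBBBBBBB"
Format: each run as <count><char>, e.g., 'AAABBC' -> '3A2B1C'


Scanning runs left to right:
  i=0: run of 'A' x 14 -> '14A'
  i=14: run of 'G' x 4 -> '4G'
  i=18: run of 'B' x 13 -> '13B'

RLE = 14A4G13B


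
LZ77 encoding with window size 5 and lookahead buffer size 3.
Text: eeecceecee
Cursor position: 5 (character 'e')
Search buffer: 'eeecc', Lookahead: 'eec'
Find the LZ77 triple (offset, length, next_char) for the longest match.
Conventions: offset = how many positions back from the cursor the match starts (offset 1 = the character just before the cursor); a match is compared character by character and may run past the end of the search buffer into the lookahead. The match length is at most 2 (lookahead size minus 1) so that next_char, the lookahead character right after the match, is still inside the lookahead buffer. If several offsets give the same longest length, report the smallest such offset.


Try each offset into the search buffer:
  offset=1 (pos 4, char 'c'): match length 0
  offset=2 (pos 3, char 'c'): match length 0
  offset=3 (pos 2, char 'e'): match length 1
  offset=4 (pos 1, char 'e'): match length 2
  offset=5 (pos 0, char 'e'): match length 2
Longest match has length 2, found at offsets 4, 5; take the smallest, offset 4.
next_char = character at position 5 + 2 = 7 -> 'c'

Best match: offset=4, length=2 (matching 'ee' starting at position 1)
LZ77 triple: (4, 2, 'c')


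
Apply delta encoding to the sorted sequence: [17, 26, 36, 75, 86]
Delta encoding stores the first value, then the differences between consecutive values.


First value: 17
Deltas:
  26 - 17 = 9
  36 - 26 = 10
  75 - 36 = 39
  86 - 75 = 11


Delta encoded: [17, 9, 10, 39, 11]


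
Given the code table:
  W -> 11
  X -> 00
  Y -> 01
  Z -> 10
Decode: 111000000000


Decoding:
11 -> W
10 -> Z
00 -> X
00 -> X
00 -> X
00 -> X


Result: WZXXXX


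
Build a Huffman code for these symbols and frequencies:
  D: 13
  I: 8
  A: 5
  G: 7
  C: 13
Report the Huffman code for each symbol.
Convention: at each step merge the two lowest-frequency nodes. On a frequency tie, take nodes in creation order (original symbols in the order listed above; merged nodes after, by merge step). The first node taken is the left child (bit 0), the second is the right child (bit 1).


Huffman tree construction:
Step 1: Merge A(5) + G(7) = 12
Step 2: Merge I(8) + (A+G)(12) = 20
Step 3: Merge D(13) + C(13) = 26
Step 4: Merge (I+(A+G))(20) + (D+C)(26) = 46
Read each symbol's code off the tree from the root (left child = 0, right child = 1).

Codes:
  D: 10 (length 2)
  I: 00 (length 2)
  A: 010 (length 3)
  G: 011 (length 3)
  C: 11 (length 2)
Average code length: 104/46 = 2.2609 bits/symbol


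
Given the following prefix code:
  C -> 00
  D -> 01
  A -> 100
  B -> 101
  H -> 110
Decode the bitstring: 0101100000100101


Decoding step by step:
Bits 01 -> D
Bits 01 -> D
Bits 100 -> A
Bits 00 -> C
Bits 01 -> D
Bits 00 -> C
Bits 101 -> B


Decoded message: DDACDCB


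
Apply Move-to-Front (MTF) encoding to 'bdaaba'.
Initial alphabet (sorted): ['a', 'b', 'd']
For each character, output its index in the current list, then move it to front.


MTF encoding:
'b': index 1 in ['a', 'b', 'd'] -> ['b', 'a', 'd']
'd': index 2 in ['b', 'a', 'd'] -> ['d', 'b', 'a']
'a': index 2 in ['d', 'b', 'a'] -> ['a', 'd', 'b']
'a': index 0 in ['a', 'd', 'b'] -> ['a', 'd', 'b']
'b': index 2 in ['a', 'd', 'b'] -> ['b', 'a', 'd']
'a': index 1 in ['b', 'a', 'd'] -> ['a', 'b', 'd']


Output: [1, 2, 2, 0, 2, 1]


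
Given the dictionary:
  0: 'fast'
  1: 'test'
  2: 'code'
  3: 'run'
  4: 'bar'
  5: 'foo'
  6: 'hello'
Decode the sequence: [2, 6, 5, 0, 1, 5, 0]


Look up each index in the dictionary:
  2 -> 'code'
  6 -> 'hello'
  5 -> 'foo'
  0 -> 'fast'
  1 -> 'test'
  5 -> 'foo'
  0 -> 'fast'

Decoded: "code hello foo fast test foo fast"


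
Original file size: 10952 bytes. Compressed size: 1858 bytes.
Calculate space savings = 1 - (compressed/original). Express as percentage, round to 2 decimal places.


ratio = compressed/original = 1858/10952 = 0.169649
savings = 1 - ratio = 1 - 0.169649 = 0.830351
as a percentage: 0.830351 * 100 = 83.04%

Space savings = 1 - 1858/10952 = 83.04%


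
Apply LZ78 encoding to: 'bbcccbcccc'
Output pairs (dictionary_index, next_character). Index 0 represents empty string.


LZ78 encoding steps:
Dictionary: {0: ''}
Step 1: w='' (idx 0), next='b' -> output (0, 'b'), add 'b' as idx 1
Step 2: w='b' (idx 1), next='c' -> output (1, 'c'), add 'bc' as idx 2
Step 3: w='' (idx 0), next='c' -> output (0, 'c'), add 'c' as idx 3
Step 4: w='c' (idx 3), next='b' -> output (3, 'b'), add 'cb' as idx 4
Step 5: w='c' (idx 3), next='c' -> output (3, 'c'), add 'cc' as idx 5
Step 6: w='cc' (idx 5), end of input -> output (5, '')


Encoded: [(0, 'b'), (1, 'c'), (0, 'c'), (3, 'b'), (3, 'c'), (5, '')]


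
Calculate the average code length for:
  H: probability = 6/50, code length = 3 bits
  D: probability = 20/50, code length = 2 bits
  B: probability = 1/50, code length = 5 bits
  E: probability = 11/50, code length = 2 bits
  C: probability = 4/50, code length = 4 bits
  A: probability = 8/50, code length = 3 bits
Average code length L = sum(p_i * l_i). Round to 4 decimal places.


Weighted contributions p_i * l_i:
  H: (6/50) * 3 = 18/50
  D: (20/50) * 2 = 40/50
  B: (1/50) * 5 = 5/50
  E: (11/50) * 2 = 22/50
  C: (4/50) * 4 = 16/50
  A: (8/50) * 3 = 24/50
Sum = (18 + 40 + 5 + 22 + 16 + 24)/50 = 125/50

L = 125/50 = 2.5000 bits/symbol


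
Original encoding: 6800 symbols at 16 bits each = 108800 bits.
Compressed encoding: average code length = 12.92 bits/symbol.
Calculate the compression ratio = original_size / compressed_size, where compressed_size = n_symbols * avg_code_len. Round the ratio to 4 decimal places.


original_size = n_symbols * orig_bits = 6800 * 16 = 108800 bits
compressed_size = n_symbols * avg_code_len = 6800 * 12.92 = 87856.0 bits
ratio = original_size / compressed_size = 108800 / 87856.0 = 1.2384

Compression ratio = 1.2384


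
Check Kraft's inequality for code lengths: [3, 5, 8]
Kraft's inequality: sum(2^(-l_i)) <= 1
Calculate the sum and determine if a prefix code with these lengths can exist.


Sum = 2^(-3) + 2^(-5) + 2^(-8)
    = 0.125 + 0.03125 + 0.00390625
    = 41/256 = 0.16015625
Since 0.16015625 <= 1, Kraft's inequality IS satisfied.
A prefix code with these lengths CAN exist.

Kraft sum = 0.16015625. Satisfied.


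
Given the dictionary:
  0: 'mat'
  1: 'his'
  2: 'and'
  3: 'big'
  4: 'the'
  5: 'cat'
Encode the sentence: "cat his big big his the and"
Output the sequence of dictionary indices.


Look up each word in the dictionary:
  'cat' -> 5
  'his' -> 1
  'big' -> 3
  'big' -> 3
  'his' -> 1
  'the' -> 4
  'and' -> 2

Encoded: [5, 1, 3, 3, 1, 4, 2]


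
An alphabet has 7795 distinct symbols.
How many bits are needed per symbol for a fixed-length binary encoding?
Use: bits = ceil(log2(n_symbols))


log2(7795) = 12.9283
Bracket: 2^12 = 4096 < 7795 <= 2^13 = 8192
So ceil(log2(7795)) = 13

bits = ceil(log2(7795)) = ceil(12.9283) = 13 bits


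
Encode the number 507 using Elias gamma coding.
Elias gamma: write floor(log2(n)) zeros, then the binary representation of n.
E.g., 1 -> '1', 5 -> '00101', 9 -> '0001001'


num_bits = floor(log2(507)) + 1 = 9
leading_zeros = num_bits - 1 = 8
binary(507) = 111111011

Elias gamma(507) = '00000000' + '111111011' = 00000000111111011 (17 bits)


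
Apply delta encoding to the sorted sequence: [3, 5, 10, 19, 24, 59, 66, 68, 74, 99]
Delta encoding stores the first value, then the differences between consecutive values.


First value: 3
Deltas:
  5 - 3 = 2
  10 - 5 = 5
  19 - 10 = 9
  24 - 19 = 5
  59 - 24 = 35
  66 - 59 = 7
  68 - 66 = 2
  74 - 68 = 6
  99 - 74 = 25


Delta encoded: [3, 2, 5, 9, 5, 35, 7, 2, 6, 25]


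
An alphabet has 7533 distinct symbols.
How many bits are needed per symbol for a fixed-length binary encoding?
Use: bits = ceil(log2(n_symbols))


log2(7533) = 12.879
Bracket: 2^12 = 4096 < 7533 <= 2^13 = 8192
So ceil(log2(7533)) = 13

bits = ceil(log2(7533)) = ceil(12.879) = 13 bits


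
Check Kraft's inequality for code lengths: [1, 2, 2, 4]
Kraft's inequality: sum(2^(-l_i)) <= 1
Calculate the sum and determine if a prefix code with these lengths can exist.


Sum = 2^(-1) + 2^(-2) + 2^(-2) + 2^(-4)
    = 0.5 + 0.25 + 0.25 + 0.0625
    = 17/16 = 1.0625
Since 1.0625 > 1, Kraft's inequality is NOT satisfied.
A prefix code with these lengths CANNOT exist.

Kraft sum = 1.0625. Not satisfied.


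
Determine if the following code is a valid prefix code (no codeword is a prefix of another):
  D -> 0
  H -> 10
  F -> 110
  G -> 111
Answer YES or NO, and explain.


Checking each pair (does one codeword prefix another?):
  D='0' vs H='10': no prefix
  D='0' vs F='110': no prefix
  D='0' vs G='111': no prefix
  H='10' vs D='0': no prefix
  H='10' vs F='110': no prefix
  H='10' vs G='111': no prefix
  F='110' vs D='0': no prefix
  F='110' vs H='10': no prefix
  F='110' vs G='111': no prefix
  G='111' vs D='0': no prefix
  G='111' vs H='10': no prefix
  G='111' vs F='110': no prefix
No violation found over all pairs.

YES -- this is a valid prefix code. No codeword is a prefix of any other codeword.


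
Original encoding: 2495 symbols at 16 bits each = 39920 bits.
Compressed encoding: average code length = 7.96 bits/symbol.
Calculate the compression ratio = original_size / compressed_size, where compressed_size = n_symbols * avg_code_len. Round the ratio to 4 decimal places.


original_size = n_symbols * orig_bits = 2495 * 16 = 39920 bits
compressed_size = n_symbols * avg_code_len = 2495 * 7.96 = 19860.2 bits
ratio = original_size / compressed_size = 39920 / 19860.2 = 2.0101

Compression ratio = 2.0101


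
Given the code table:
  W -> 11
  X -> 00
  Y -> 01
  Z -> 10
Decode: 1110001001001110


Decoding:
11 -> W
10 -> Z
00 -> X
10 -> Z
01 -> Y
00 -> X
11 -> W
10 -> Z


Result: WZXZYXWZ


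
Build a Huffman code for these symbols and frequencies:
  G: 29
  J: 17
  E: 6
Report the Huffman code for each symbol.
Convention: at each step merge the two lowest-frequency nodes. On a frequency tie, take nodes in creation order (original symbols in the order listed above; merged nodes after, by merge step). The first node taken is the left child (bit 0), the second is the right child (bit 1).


Huffman tree construction:
Step 1: Merge E(6) + J(17) = 23
Step 2: Merge (E+J)(23) + G(29) = 52
Read each symbol's code off the tree from the root (left child = 0, right child = 1).

Codes:
  G: 1 (length 1)
  J: 01 (length 2)
  E: 00 (length 2)
Average code length: 75/52 = 1.4423 bits/symbol


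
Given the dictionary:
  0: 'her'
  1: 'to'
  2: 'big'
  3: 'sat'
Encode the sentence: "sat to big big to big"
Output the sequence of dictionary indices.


Look up each word in the dictionary:
  'sat' -> 3
  'to' -> 1
  'big' -> 2
  'big' -> 2
  'to' -> 1
  'big' -> 2

Encoded: [3, 1, 2, 2, 1, 2]


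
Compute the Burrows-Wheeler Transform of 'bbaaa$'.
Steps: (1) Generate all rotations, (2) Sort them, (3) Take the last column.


Rotations (sorted):
  0: $bbaaa -> last char: a
  1: a$bbaa -> last char: a
  2: aa$bba -> last char: a
  3: aaa$bb -> last char: b
  4: baaa$b -> last char: b
  5: bbaaa$ -> last char: $


BWT = aaabb$


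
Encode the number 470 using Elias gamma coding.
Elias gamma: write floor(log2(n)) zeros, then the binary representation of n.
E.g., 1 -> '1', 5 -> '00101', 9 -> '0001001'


num_bits = floor(log2(470)) + 1 = 9
leading_zeros = num_bits - 1 = 8
binary(470) = 111010110

Elias gamma(470) = '00000000' + '111010110' = 00000000111010110 (17 bits)


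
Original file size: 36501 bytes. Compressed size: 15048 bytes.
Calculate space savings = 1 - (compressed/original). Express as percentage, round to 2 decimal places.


ratio = compressed/original = 15048/36501 = 0.412263
savings = 1 - ratio = 1 - 0.412263 = 0.587737
as a percentage: 0.587737 * 100 = 58.77%

Space savings = 1 - 15048/36501 = 58.77%


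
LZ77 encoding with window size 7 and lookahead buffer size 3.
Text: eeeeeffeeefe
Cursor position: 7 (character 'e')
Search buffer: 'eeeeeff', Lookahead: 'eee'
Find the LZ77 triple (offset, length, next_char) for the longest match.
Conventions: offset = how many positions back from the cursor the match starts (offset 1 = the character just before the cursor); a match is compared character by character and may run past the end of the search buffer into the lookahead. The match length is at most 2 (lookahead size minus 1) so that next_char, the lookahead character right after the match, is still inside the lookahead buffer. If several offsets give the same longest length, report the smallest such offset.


Try each offset into the search buffer:
  offset=1 (pos 6, char 'f'): match length 0
  offset=2 (pos 5, char 'f'): match length 0
  offset=3 (pos 4, char 'e'): match length 1
  offset=4 (pos 3, char 'e'): match length 2
  offset=5 (pos 2, char 'e'): match length 2
  offset=6 (pos 1, char 'e'): match length 2
  offset=7 (pos 0, char 'e'): match length 2
Longest match has length 2, found at offsets 4, 5, 6, 7; take the smallest, offset 4.
next_char = character at position 7 + 2 = 9 -> 'e'

Best match: offset=4, length=2 (matching 'ee' starting at position 3)
LZ77 triple: (4, 2, 'e')


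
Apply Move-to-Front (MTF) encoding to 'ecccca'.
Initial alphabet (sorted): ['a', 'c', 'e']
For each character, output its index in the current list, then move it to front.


MTF encoding:
'e': index 2 in ['a', 'c', 'e'] -> ['e', 'a', 'c']
'c': index 2 in ['e', 'a', 'c'] -> ['c', 'e', 'a']
'c': index 0 in ['c', 'e', 'a'] -> ['c', 'e', 'a']
'c': index 0 in ['c', 'e', 'a'] -> ['c', 'e', 'a']
'c': index 0 in ['c', 'e', 'a'] -> ['c', 'e', 'a']
'a': index 2 in ['c', 'e', 'a'] -> ['a', 'c', 'e']


Output: [2, 2, 0, 0, 0, 2]


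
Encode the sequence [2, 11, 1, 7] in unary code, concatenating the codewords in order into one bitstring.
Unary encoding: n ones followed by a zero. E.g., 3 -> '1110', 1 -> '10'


Encode each number as n ones followed by a terminating 0:
  2 -> 110 (3 bits)
  11 -> 111111111110 (12 bits)
  1 -> 10 (2 bits)
  7 -> 11111110 (8 bits)
Total length = 3 + 12 + 2 + 8 = 25 bits.

Unary([2, 11, 1, 7]) = 1101111111111101011111110 (25 bits)


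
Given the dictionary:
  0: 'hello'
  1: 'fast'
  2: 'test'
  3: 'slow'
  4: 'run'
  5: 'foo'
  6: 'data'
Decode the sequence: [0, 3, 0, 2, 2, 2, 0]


Look up each index in the dictionary:
  0 -> 'hello'
  3 -> 'slow'
  0 -> 'hello'
  2 -> 'test'
  2 -> 'test'
  2 -> 'test'
  0 -> 'hello'

Decoded: "hello slow hello test test test hello"


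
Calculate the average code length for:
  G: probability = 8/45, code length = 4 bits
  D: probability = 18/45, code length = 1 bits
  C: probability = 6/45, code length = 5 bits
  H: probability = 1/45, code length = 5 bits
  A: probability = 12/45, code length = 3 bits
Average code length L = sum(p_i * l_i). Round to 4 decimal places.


Weighted contributions p_i * l_i:
  G: (8/45) * 4 = 32/45
  D: (18/45) * 1 = 18/45
  C: (6/45) * 5 = 30/45
  H: (1/45) * 5 = 5/45
  A: (12/45) * 3 = 36/45
Sum = (32 + 18 + 30 + 5 + 36)/45 = 121/45

L = 121/45 = 2.6889 bits/symbol


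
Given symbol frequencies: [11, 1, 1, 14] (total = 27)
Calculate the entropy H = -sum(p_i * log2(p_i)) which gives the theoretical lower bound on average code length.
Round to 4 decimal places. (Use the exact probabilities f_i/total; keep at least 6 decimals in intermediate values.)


Per-symbol terms -p_i * log2(p_i) with p_i = f_i/27:
  p = 11/27 = 0.407407: log2(p) = -1.295456, -p*log2(p) = 0.527778
  p = 1/27 = 0.037037: log2(p) = -4.754888, -p*log2(p) = 0.176107
  p = 1/27 = 0.037037: log2(p) = -4.754888, -p*log2(p) = 0.176107
  p = 14/27 = 0.518519: log2(p) = -0.947533, -p*log2(p) = 0.491313
H = 0.527778 + 0.176107 + 0.176107 + 0.491313 = 1.371305

H = 1.3713 bits/symbol


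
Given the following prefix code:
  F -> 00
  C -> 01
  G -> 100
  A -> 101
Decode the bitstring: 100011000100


Decoding step by step:
Bits 100 -> G
Bits 01 -> C
Bits 100 -> G
Bits 01 -> C
Bits 00 -> F


Decoded message: GCGCF


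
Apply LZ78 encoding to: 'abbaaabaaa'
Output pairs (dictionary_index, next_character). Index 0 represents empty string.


LZ78 encoding steps:
Dictionary: {0: ''}
Step 1: w='' (idx 0), next='a' -> output (0, 'a'), add 'a' as idx 1
Step 2: w='' (idx 0), next='b' -> output (0, 'b'), add 'b' as idx 2
Step 3: w='b' (idx 2), next='a' -> output (2, 'a'), add 'ba' as idx 3
Step 4: w='a' (idx 1), next='a' -> output (1, 'a'), add 'aa' as idx 4
Step 5: w='ba' (idx 3), next='a' -> output (3, 'a'), add 'baa' as idx 5
Step 6: w='a' (idx 1), end of input -> output (1, '')


Encoded: [(0, 'a'), (0, 'b'), (2, 'a'), (1, 'a'), (3, 'a'), (1, '')]


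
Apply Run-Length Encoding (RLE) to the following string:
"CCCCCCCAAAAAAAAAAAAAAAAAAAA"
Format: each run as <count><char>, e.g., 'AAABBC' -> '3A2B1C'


Scanning runs left to right:
  i=0: run of 'C' x 7 -> '7C'
  i=7: run of 'A' x 20 -> '20A'

RLE = 7C20A


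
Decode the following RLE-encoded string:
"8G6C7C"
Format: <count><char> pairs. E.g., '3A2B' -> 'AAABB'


Expanding each <count><char> pair:
  8G -> 'GGGGGGGG'
  6C -> 'CCCCCC'
  7C -> 'CCCCCCC'

Decoded = GGGGGGGGCCCCCCCCCCCCC


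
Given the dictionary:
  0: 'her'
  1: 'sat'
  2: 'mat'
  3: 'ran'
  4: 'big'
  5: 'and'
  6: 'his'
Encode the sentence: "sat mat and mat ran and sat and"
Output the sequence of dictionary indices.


Look up each word in the dictionary:
  'sat' -> 1
  'mat' -> 2
  'and' -> 5
  'mat' -> 2
  'ran' -> 3
  'and' -> 5
  'sat' -> 1
  'and' -> 5

Encoded: [1, 2, 5, 2, 3, 5, 1, 5]


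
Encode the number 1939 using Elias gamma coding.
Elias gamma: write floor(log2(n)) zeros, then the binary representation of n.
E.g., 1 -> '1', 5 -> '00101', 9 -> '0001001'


num_bits = floor(log2(1939)) + 1 = 11
leading_zeros = num_bits - 1 = 10
binary(1939) = 11110010011

Elias gamma(1939) = '0000000000' + '11110010011' = 000000000011110010011 (21 bits)


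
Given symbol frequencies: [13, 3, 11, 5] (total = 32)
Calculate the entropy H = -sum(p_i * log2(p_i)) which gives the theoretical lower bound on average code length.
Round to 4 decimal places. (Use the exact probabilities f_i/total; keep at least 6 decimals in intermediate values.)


Per-symbol terms -p_i * log2(p_i) with p_i = f_i/32:
  p = 13/32 = 0.406250: log2(p) = -1.299560, -p*log2(p) = 0.527946
  p = 3/32 = 0.093750: log2(p) = -3.415037, -p*log2(p) = 0.320160
  p = 11/32 = 0.343750: log2(p) = -1.540568, -p*log2(p) = 0.529570
  p = 5/32 = 0.156250: log2(p) = -2.678072, -p*log2(p) = 0.418449
H = 0.527946 + 0.320160 + 0.529570 + 0.418449 = 1.796125

H = 1.7961 bits/symbol


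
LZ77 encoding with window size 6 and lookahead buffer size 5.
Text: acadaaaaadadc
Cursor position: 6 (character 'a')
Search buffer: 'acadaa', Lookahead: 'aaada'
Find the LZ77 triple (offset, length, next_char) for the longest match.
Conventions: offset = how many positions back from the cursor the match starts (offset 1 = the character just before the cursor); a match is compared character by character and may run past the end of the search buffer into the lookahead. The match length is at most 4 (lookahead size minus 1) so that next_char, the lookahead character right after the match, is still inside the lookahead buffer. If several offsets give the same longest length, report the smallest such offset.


Try each offset into the search buffer:
  offset=1 (pos 5, char 'a'): match length 3
  offset=2 (pos 4, char 'a'): match length 3
  offset=3 (pos 3, char 'd'): match length 0
  offset=4 (pos 2, char 'a'): match length 1
  offset=5 (pos 1, char 'c'): match length 0
  offset=6 (pos 0, char 'a'): match length 1
Longest match has length 3, found at offsets 1, 2; take the smallest, offset 1.
next_char = character at position 6 + 3 = 9 -> 'd'

Best match: offset=1, length=3 (matching 'aaa' starting at position 5)
LZ77 triple: (1, 3, 'd')


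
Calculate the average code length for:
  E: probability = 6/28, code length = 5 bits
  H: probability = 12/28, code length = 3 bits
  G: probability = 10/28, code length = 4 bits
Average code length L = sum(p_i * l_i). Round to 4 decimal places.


Weighted contributions p_i * l_i:
  E: (6/28) * 5 = 30/28
  H: (12/28) * 3 = 36/28
  G: (10/28) * 4 = 40/28
Sum = (30 + 36 + 40)/28 = 106/28

L = 106/28 = 3.7857 bits/symbol


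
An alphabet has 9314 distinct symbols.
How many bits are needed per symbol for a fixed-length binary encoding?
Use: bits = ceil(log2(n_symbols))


log2(9314) = 13.1852
Bracket: 2^13 = 8192 < 9314 <= 2^14 = 16384
So ceil(log2(9314)) = 14

bits = ceil(log2(9314)) = ceil(13.1852) = 14 bits


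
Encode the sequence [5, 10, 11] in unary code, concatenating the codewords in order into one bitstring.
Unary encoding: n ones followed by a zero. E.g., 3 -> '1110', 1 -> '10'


Encode each number as n ones followed by a terminating 0:
  5 -> 111110 (6 bits)
  10 -> 11111111110 (11 bits)
  11 -> 111111111110 (12 bits)
Total length = 6 + 11 + 12 = 29 bits.

Unary([5, 10, 11]) = 11111011111111110111111111110 (29 bits)


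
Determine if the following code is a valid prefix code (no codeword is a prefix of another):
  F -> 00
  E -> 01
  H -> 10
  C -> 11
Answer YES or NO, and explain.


Checking each pair (does one codeword prefix another?):
  F='00' vs E='01': no prefix
  F='00' vs H='10': no prefix
  F='00' vs C='11': no prefix
  E='01' vs F='00': no prefix
  E='01' vs H='10': no prefix
  E='01' vs C='11': no prefix
  H='10' vs F='00': no prefix
  H='10' vs E='01': no prefix
  H='10' vs C='11': no prefix
  C='11' vs F='00': no prefix
  C='11' vs E='01': no prefix
  C='11' vs H='10': no prefix
No violation found over all pairs.

YES -- this is a valid prefix code. No codeword is a prefix of any other codeword.


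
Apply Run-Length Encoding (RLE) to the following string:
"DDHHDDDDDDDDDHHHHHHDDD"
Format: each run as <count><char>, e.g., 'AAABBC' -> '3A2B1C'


Scanning runs left to right:
  i=0: run of 'D' x 2 -> '2D'
  i=2: run of 'H' x 2 -> '2H'
  i=4: run of 'D' x 9 -> '9D'
  i=13: run of 'H' x 6 -> '6H'
  i=19: run of 'D' x 3 -> '3D'

RLE = 2D2H9D6H3D


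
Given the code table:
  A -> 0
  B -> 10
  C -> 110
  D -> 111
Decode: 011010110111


Decoding:
0 -> A
110 -> C
10 -> B
110 -> C
111 -> D


Result: ACBCD


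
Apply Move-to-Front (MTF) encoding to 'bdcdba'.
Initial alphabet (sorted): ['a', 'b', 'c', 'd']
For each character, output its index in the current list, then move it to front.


MTF encoding:
'b': index 1 in ['a', 'b', 'c', 'd'] -> ['b', 'a', 'c', 'd']
'd': index 3 in ['b', 'a', 'c', 'd'] -> ['d', 'b', 'a', 'c']
'c': index 3 in ['d', 'b', 'a', 'c'] -> ['c', 'd', 'b', 'a']
'd': index 1 in ['c', 'd', 'b', 'a'] -> ['d', 'c', 'b', 'a']
'b': index 2 in ['d', 'c', 'b', 'a'] -> ['b', 'd', 'c', 'a']
'a': index 3 in ['b', 'd', 'c', 'a'] -> ['a', 'b', 'd', 'c']


Output: [1, 3, 3, 1, 2, 3]


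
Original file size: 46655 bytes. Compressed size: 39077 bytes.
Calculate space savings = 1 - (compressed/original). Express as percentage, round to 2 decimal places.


ratio = compressed/original = 39077/46655 = 0.837574
savings = 1 - ratio = 1 - 0.837574 = 0.162426
as a percentage: 0.162426 * 100 = 16.24%

Space savings = 1 - 39077/46655 = 16.24%


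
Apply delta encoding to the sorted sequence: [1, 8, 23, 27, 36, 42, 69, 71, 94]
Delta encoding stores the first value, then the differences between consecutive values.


First value: 1
Deltas:
  8 - 1 = 7
  23 - 8 = 15
  27 - 23 = 4
  36 - 27 = 9
  42 - 36 = 6
  69 - 42 = 27
  71 - 69 = 2
  94 - 71 = 23


Delta encoded: [1, 7, 15, 4, 9, 6, 27, 2, 23]


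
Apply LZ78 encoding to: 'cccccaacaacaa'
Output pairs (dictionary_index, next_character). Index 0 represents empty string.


LZ78 encoding steps:
Dictionary: {0: ''}
Step 1: w='' (idx 0), next='c' -> output (0, 'c'), add 'c' as idx 1
Step 2: w='c' (idx 1), next='c' -> output (1, 'c'), add 'cc' as idx 2
Step 3: w='cc' (idx 2), next='a' -> output (2, 'a'), add 'cca' as idx 3
Step 4: w='' (idx 0), next='a' -> output (0, 'a'), add 'a' as idx 4
Step 5: w='c' (idx 1), next='a' -> output (1, 'a'), add 'ca' as idx 5
Step 6: w='a' (idx 4), next='c' -> output (4, 'c'), add 'ac' as idx 6
Step 7: w='a' (idx 4), next='a' -> output (4, 'a'), add 'aa' as idx 7


Encoded: [(0, 'c'), (1, 'c'), (2, 'a'), (0, 'a'), (1, 'a'), (4, 'c'), (4, 'a')]


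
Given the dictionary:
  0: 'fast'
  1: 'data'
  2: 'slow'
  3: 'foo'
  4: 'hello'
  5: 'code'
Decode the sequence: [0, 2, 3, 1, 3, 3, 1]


Look up each index in the dictionary:
  0 -> 'fast'
  2 -> 'slow'
  3 -> 'foo'
  1 -> 'data'
  3 -> 'foo'
  3 -> 'foo'
  1 -> 'data'

Decoded: "fast slow foo data foo foo data"


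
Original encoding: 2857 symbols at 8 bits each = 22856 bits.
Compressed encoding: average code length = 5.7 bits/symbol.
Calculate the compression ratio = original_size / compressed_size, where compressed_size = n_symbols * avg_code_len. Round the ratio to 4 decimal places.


original_size = n_symbols * orig_bits = 2857 * 8 = 22856 bits
compressed_size = n_symbols * avg_code_len = 2857 * 5.7 = 16284.9 bits
ratio = original_size / compressed_size = 22856 / 16284.9 = 1.4035

Compression ratio = 1.4035


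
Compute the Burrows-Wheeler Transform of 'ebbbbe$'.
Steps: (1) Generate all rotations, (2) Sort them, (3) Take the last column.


Rotations (sorted):
  0: $ebbbbe -> last char: e
  1: bbbbe$e -> last char: e
  2: bbbe$eb -> last char: b
  3: bbe$ebb -> last char: b
  4: be$ebbb -> last char: b
  5: e$ebbbb -> last char: b
  6: ebbbbe$ -> last char: $


BWT = eebbbb$


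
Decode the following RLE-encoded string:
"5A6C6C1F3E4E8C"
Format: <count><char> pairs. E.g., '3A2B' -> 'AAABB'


Expanding each <count><char> pair:
  5A -> 'AAAAA'
  6C -> 'CCCCCC'
  6C -> 'CCCCCC'
  1F -> 'F'
  3E -> 'EEE'
  4E -> 'EEEE'
  8C -> 'CCCCCCCC'

Decoded = AAAAACCCCCCCCCCCCFEEEEEEECCCCCCCC


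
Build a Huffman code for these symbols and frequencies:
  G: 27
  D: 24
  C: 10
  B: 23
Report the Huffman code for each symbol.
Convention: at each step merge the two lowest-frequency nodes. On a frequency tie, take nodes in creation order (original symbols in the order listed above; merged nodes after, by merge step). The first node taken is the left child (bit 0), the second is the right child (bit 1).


Huffman tree construction:
Step 1: Merge C(10) + B(23) = 33
Step 2: Merge D(24) + G(27) = 51
Step 3: Merge (C+B)(33) + (D+G)(51) = 84
Read each symbol's code off the tree from the root (left child = 0, right child = 1).

Codes:
  G: 11 (length 2)
  D: 10 (length 2)
  C: 00 (length 2)
  B: 01 (length 2)
Average code length: 168/84 = 2.0000 bits/symbol


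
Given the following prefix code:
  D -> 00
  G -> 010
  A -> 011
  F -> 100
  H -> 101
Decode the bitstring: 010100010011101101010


Decoding step by step:
Bits 010 -> G
Bits 100 -> F
Bits 010 -> G
Bits 011 -> A
Bits 101 -> H
Bits 101 -> H
Bits 010 -> G


Decoded message: GFGAHHG


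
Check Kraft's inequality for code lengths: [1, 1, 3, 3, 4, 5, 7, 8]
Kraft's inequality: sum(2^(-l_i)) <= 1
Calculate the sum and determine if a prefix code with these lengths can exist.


Sum = 2^(-1) + 2^(-1) + 2^(-3) + 2^(-3) + 2^(-4) + 2^(-5) + 2^(-7) + 2^(-8)
    = 0.5 + 0.5 + 0.125 + 0.125 + 0.0625 + 0.03125 + 0.0078125 + 0.00390625
    = 347/256 = 1.35546875
Since 1.35546875 > 1, Kraft's inequality is NOT satisfied.
A prefix code with these lengths CANNOT exist.

Kraft sum = 1.35546875. Not satisfied.
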